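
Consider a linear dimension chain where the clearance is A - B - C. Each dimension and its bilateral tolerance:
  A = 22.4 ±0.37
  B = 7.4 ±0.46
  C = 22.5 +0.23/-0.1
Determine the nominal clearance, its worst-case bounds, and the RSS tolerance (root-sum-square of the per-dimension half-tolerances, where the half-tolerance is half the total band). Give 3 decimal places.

nominal=-7.500 wc=[-8.560,-6.570] rss=0.613

Stack each dimension's contribution:
  +A: nom +22.400 → Σnom=22.400; wc +0.370/-0.370 → slack +0.370/-0.370; half-tol=0.370, Σhalf²=0.136900
  -B: nom -7.400 → Σnom=15.000; wc +0.460/-0.460 → slack +0.830/-0.830; half-tol=0.460, Σhalf²=0.348500
  -C: nom -22.500 → Σnom=-7.500; wc +0.100/-0.230 → slack +0.930/-1.060; half-tol=0.165, Σhalf²=0.375725
Nominal = -7.500. Worst-case = [-7.500 - 1.060, -7.500 + 0.930] = [-8.560, -6.570]. RSS = √0.375725 = 0.613.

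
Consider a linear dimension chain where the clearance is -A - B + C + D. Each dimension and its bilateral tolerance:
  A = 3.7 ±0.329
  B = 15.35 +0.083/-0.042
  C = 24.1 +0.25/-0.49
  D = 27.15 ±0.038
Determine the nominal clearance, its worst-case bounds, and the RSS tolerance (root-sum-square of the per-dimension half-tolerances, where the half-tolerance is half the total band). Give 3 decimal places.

nominal=32.200 wc=[31.260,32.859] rss=0.500

Stack each dimension's contribution:
  -A: nom -3.700 → Σnom=-3.700; wc +0.329/-0.329 → slack +0.329/-0.329; half-tol=0.329, Σhalf²=0.108241
  -B: nom -15.350 → Σnom=-19.050; wc +0.042/-0.083 → slack +0.371/-0.412; half-tol=0.062, Σhalf²=0.112147
  +C: nom +24.100 → Σnom=5.050; wc +0.250/-0.490 → slack +0.621/-0.902; half-tol=0.370, Σhalf²=0.249047
  +D: nom +27.150 → Σnom=32.200; wc +0.038/-0.038 → slack +0.659/-0.940; half-tol=0.038, Σhalf²=0.250491
Nominal = 32.200. Worst-case = [32.200 - 0.940, 32.200 + 0.659] = [31.260, 32.859]. RSS = √0.250491 = 0.500.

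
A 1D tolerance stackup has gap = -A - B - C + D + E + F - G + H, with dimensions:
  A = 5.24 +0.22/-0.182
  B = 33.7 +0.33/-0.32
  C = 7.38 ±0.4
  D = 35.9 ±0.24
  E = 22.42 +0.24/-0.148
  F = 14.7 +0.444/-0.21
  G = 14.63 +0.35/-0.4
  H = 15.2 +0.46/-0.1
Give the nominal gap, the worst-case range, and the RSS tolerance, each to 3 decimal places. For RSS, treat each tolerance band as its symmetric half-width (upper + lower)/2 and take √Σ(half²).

Stack each dimension's contribution:
  -A: nom -5.240 → Σnom=-5.240; wc +0.182/-0.220 → slack +0.182/-0.220; half-tol=0.201, Σhalf²=0.040401
  -B: nom -33.700 → Σnom=-38.940; wc +0.320/-0.330 → slack +0.502/-0.550; half-tol=0.325, Σhalf²=0.146026
  -C: nom -7.380 → Σnom=-46.320; wc +0.400/-0.400 → slack +0.902/-0.950; half-tol=0.400, Σhalf²=0.306026
  +D: nom +35.900 → Σnom=-10.420; wc +0.240/-0.240 → slack +1.142/-1.190; half-tol=0.240, Σhalf²=0.363626
  +E: nom +22.420 → Σnom=12.000; wc +0.240/-0.148 → slack +1.382/-1.338; half-tol=0.194, Σhalf²=0.401262
  +F: nom +14.700 → Σnom=26.700; wc +0.444/-0.210 → slack +1.826/-1.548; half-tol=0.327, Σhalf²=0.508191
  -G: nom -14.630 → Σnom=12.070; wc +0.400/-0.350 → slack +2.226/-1.898; half-tol=0.375, Σhalf²=0.648816
  +H: nom +15.200 → Σnom=27.270; wc +0.460/-0.100 → slack +2.686/-1.998; half-tol=0.280, Σhalf²=0.727216
Nominal = 27.270. Worst-case = [27.270 - 1.998, 27.270 + 2.686] = [25.272, 29.956]. RSS = √0.727216 = 0.853.

nominal=27.270 wc=[25.272,29.956] rss=0.853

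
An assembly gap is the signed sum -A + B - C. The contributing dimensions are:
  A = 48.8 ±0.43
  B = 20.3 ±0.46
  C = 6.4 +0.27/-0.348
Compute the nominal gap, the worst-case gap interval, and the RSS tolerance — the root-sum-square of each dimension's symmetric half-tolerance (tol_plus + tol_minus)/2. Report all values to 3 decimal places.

Stack each dimension's contribution:
  -A: nom -48.800 → Σnom=-48.800; wc +0.430/-0.430 → slack +0.430/-0.430; half-tol=0.430, Σhalf²=0.184900
  +B: nom +20.300 → Σnom=-28.500; wc +0.460/-0.460 → slack +0.890/-0.890; half-tol=0.460, Σhalf²=0.396500
  -C: nom -6.400 → Σnom=-34.900; wc +0.348/-0.270 → slack +1.238/-1.160; half-tol=0.309, Σhalf²=0.491981
Nominal = -34.900. Worst-case = [-34.900 - 1.160, -34.900 + 1.238] = [-36.060, -33.662]. RSS = √0.491981 = 0.701.

nominal=-34.900 wc=[-36.060,-33.662] rss=0.701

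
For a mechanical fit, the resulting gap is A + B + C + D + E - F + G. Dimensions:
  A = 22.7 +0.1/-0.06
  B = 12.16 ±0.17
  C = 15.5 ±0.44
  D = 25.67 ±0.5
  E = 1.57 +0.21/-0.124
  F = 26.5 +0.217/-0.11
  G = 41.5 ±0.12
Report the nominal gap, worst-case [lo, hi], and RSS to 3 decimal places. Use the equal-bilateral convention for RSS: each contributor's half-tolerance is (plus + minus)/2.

Stack each dimension's contribution:
  +A: nom +22.700 → Σnom=22.700; wc +0.100/-0.060 → slack +0.100/-0.060; half-tol=0.080, Σhalf²=0.006400
  +B: nom +12.160 → Σnom=34.860; wc +0.170/-0.170 → slack +0.270/-0.230; half-tol=0.170, Σhalf²=0.035300
  +C: nom +15.500 → Σnom=50.360; wc +0.440/-0.440 → slack +0.710/-0.670; half-tol=0.440, Σhalf²=0.228900
  +D: nom +25.670 → Σnom=76.030; wc +0.500/-0.500 → slack +1.210/-1.170; half-tol=0.500, Σhalf²=0.478900
  +E: nom +1.570 → Σnom=77.600; wc +0.210/-0.124 → slack +1.420/-1.294; half-tol=0.167, Σhalf²=0.506789
  -F: nom -26.500 → Σnom=51.100; wc +0.110/-0.217 → slack +1.530/-1.511; half-tol=0.164, Σhalf²=0.533521
  +G: nom +41.500 → Σnom=92.600; wc +0.120/-0.120 → slack +1.650/-1.631; half-tol=0.120, Σhalf²=0.547921
Nominal = 92.600. Worst-case = [92.600 - 1.631, 92.600 + 1.650] = [90.969, 94.250]. RSS = √0.547921 = 0.740.

nominal=92.600 wc=[90.969,94.250] rss=0.740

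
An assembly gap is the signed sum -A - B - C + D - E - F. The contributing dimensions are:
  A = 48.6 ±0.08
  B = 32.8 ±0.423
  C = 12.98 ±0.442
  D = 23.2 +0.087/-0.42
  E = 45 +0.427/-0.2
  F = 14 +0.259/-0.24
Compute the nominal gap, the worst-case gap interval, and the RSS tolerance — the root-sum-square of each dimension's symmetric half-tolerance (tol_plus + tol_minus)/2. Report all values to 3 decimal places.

Stack each dimension's contribution:
  -A: nom -48.600 → Σnom=-48.600; wc +0.080/-0.080 → slack +0.080/-0.080; half-tol=0.080, Σhalf²=0.006400
  -B: nom -32.800 → Σnom=-81.400; wc +0.423/-0.423 → slack +0.503/-0.503; half-tol=0.423, Σhalf²=0.185329
  -C: nom -12.980 → Σnom=-94.380; wc +0.442/-0.442 → slack +0.945/-0.945; half-tol=0.442, Σhalf²=0.380693
  +D: nom +23.200 → Σnom=-71.180; wc +0.087/-0.420 → slack +1.032/-1.365; half-tol=0.254, Σhalf²=0.444955
  -E: nom -45.000 → Σnom=-116.180; wc +0.200/-0.427 → slack +1.232/-1.792; half-tol=0.314, Σhalf²=0.543237
  -F: nom -14.000 → Σnom=-130.180; wc +0.240/-0.259 → slack +1.472/-2.051; half-tol=0.249, Σhalf²=0.605488
Nominal = -130.180. Worst-case = [-130.180 - 2.051, -130.180 + 1.472] = [-132.231, -128.708]. RSS = √0.605488 = 0.778.

nominal=-130.180 wc=[-132.231,-128.708] rss=0.778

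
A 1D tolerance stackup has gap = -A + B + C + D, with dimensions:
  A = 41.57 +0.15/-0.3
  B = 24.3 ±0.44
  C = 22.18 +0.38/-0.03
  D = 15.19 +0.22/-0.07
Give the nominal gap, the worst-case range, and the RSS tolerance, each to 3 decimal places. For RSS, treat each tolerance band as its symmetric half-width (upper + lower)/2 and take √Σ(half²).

nominal=20.100 wc=[19.410,21.440] rss=0.554

Stack each dimension's contribution:
  -A: nom -41.570 → Σnom=-41.570; wc +0.300/-0.150 → slack +0.300/-0.150; half-tol=0.225, Σhalf²=0.050625
  +B: nom +24.300 → Σnom=-17.270; wc +0.440/-0.440 → slack +0.740/-0.590; half-tol=0.440, Σhalf²=0.244225
  +C: nom +22.180 → Σnom=4.910; wc +0.380/-0.030 → slack +1.120/-0.620; half-tol=0.205, Σhalf²=0.286250
  +D: nom +15.190 → Σnom=20.100; wc +0.220/-0.070 → slack +1.340/-0.690; half-tol=0.145, Σhalf²=0.307275
Nominal = 20.100. Worst-case = [20.100 - 0.690, 20.100 + 1.340] = [19.410, 21.440]. RSS = √0.307275 = 0.554.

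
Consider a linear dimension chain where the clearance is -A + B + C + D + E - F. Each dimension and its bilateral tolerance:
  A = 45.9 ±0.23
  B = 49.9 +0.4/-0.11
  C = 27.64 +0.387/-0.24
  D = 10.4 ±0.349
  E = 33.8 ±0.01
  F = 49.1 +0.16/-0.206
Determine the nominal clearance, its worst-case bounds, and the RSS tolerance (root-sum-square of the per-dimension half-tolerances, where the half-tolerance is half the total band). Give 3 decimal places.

Stack each dimension's contribution:
  -A: nom -45.900 → Σnom=-45.900; wc +0.230/-0.230 → slack +0.230/-0.230; half-tol=0.230, Σhalf²=0.052900
  +B: nom +49.900 → Σnom=4.000; wc +0.400/-0.110 → slack +0.630/-0.340; half-tol=0.255, Σhalf²=0.117925
  +C: nom +27.640 → Σnom=31.640; wc +0.387/-0.240 → slack +1.017/-0.580; half-tol=0.314, Σhalf²=0.216207
  +D: nom +10.400 → Σnom=42.040; wc +0.349/-0.349 → slack +1.366/-0.929; half-tol=0.349, Σhalf²=0.338008
  +E: nom +33.800 → Σnom=75.840; wc +0.010/-0.010 → slack +1.376/-0.939; half-tol=0.010, Σhalf²=0.338108
  -F: nom -49.100 → Σnom=26.740; wc +0.206/-0.160 → slack +1.582/-1.099; half-tol=0.183, Σhalf²=0.371597
Nominal = 26.740. Worst-case = [26.740 - 1.099, 26.740 + 1.582] = [25.641, 28.322]. RSS = √0.371597 = 0.610.

nominal=26.740 wc=[25.641,28.322] rss=0.610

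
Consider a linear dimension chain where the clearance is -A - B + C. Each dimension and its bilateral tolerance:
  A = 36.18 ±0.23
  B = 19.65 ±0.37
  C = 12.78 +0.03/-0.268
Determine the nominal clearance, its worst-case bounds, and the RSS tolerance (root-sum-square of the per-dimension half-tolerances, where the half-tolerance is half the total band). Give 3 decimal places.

nominal=-43.050 wc=[-43.918,-42.420] rss=0.460

Stack each dimension's contribution:
  -A: nom -36.180 → Σnom=-36.180; wc +0.230/-0.230 → slack +0.230/-0.230; half-tol=0.230, Σhalf²=0.052900
  -B: nom -19.650 → Σnom=-55.830; wc +0.370/-0.370 → slack +0.600/-0.600; half-tol=0.370, Σhalf²=0.189800
  +C: nom +12.780 → Σnom=-43.050; wc +0.030/-0.268 → slack +0.630/-0.868; half-tol=0.149, Σhalf²=0.212001
Nominal = -43.050. Worst-case = [-43.050 - 0.868, -43.050 + 0.630] = [-43.918, -42.420]. RSS = √0.212001 = 0.460.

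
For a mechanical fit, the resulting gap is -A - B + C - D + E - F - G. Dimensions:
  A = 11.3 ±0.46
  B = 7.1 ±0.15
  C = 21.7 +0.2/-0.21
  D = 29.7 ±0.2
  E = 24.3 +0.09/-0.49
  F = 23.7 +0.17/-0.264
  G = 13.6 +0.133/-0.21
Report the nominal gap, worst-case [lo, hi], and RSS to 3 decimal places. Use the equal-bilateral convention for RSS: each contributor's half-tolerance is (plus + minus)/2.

nominal=-39.400 wc=[-41.213,-37.826] rss=0.690

Stack each dimension's contribution:
  -A: nom -11.300 → Σnom=-11.300; wc +0.460/-0.460 → slack +0.460/-0.460; half-tol=0.460, Σhalf²=0.211600
  -B: nom -7.100 → Σnom=-18.400; wc +0.150/-0.150 → slack +0.610/-0.610; half-tol=0.150, Σhalf²=0.234100
  +C: nom +21.700 → Σnom=3.300; wc +0.200/-0.210 → slack +0.810/-0.820; half-tol=0.205, Σhalf²=0.276125
  -D: nom -29.700 → Σnom=-26.400; wc +0.200/-0.200 → slack +1.010/-1.020; half-tol=0.200, Σhalf²=0.316125
  +E: nom +24.300 → Σnom=-2.100; wc +0.090/-0.490 → slack +1.100/-1.510; half-tol=0.290, Σhalf²=0.400225
  -F: nom -23.700 → Σnom=-25.800; wc +0.264/-0.170 → slack +1.364/-1.680; half-tol=0.217, Σhalf²=0.447314
  -G: nom -13.600 → Σnom=-39.400; wc +0.210/-0.133 → slack +1.574/-1.813; half-tol=0.171, Σhalf²=0.476726
Nominal = -39.400. Worst-case = [-39.400 - 1.813, -39.400 + 1.574] = [-41.213, -37.826]. RSS = √0.476726 = 0.690.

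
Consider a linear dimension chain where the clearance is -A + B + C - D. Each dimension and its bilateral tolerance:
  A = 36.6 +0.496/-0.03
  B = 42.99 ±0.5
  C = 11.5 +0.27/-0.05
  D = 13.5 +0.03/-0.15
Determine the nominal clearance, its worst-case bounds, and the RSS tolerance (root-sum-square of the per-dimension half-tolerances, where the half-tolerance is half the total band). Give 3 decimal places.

Stack each dimension's contribution:
  -A: nom -36.600 → Σnom=-36.600; wc +0.030/-0.496 → slack +0.030/-0.496; half-tol=0.263, Σhalf²=0.069169
  +B: nom +42.990 → Σnom=6.390; wc +0.500/-0.500 → slack +0.530/-0.996; half-tol=0.500, Σhalf²=0.319169
  +C: nom +11.500 → Σnom=17.890; wc +0.270/-0.050 → slack +0.800/-1.046; half-tol=0.160, Σhalf²=0.344769
  -D: nom -13.500 → Σnom=4.390; wc +0.150/-0.030 → slack +0.950/-1.076; half-tol=0.090, Σhalf²=0.352869
Nominal = 4.390. Worst-case = [4.390 - 1.076, 4.390 + 0.950] = [3.314, 5.340]. RSS = √0.352869 = 0.594.

nominal=4.390 wc=[3.314,5.340] rss=0.594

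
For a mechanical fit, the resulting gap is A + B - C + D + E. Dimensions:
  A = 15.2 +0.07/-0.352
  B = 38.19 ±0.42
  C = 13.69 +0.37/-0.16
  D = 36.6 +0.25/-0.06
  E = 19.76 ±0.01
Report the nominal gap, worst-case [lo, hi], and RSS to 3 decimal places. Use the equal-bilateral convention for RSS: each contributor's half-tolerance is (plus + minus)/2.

Stack each dimension's contribution:
  +A: nom +15.200 → Σnom=15.200; wc +0.070/-0.352 → slack +0.070/-0.352; half-tol=0.211, Σhalf²=0.044521
  +B: nom +38.190 → Σnom=53.390; wc +0.420/-0.420 → slack +0.490/-0.772; half-tol=0.420, Σhalf²=0.220921
  -C: nom -13.690 → Σnom=39.700; wc +0.160/-0.370 → slack +0.650/-1.142; half-tol=0.265, Σhalf²=0.291146
  +D: nom +36.600 → Σnom=76.300; wc +0.250/-0.060 → slack +0.900/-1.202; half-tol=0.155, Σhalf²=0.315171
  +E: nom +19.760 → Σnom=96.060; wc +0.010/-0.010 → slack +0.910/-1.212; half-tol=0.010, Σhalf²=0.315271
Nominal = 96.060. Worst-case = [96.060 - 1.212, 96.060 + 0.910] = [94.848, 96.970]. RSS = √0.315271 = 0.561.

nominal=96.060 wc=[94.848,96.970] rss=0.561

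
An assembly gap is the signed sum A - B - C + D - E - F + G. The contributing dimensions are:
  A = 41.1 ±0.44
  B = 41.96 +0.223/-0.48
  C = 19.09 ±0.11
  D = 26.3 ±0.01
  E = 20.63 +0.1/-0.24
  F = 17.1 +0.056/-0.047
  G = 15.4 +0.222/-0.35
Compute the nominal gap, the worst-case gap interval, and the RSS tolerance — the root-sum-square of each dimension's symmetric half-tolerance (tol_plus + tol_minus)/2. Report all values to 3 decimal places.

Stack each dimension's contribution:
  +A: nom +41.100 → Σnom=41.100; wc +0.440/-0.440 → slack +0.440/-0.440; half-tol=0.440, Σhalf²=0.193600
  -B: nom -41.960 → Σnom=-0.860; wc +0.480/-0.223 → slack +0.920/-0.663; half-tol=0.351, Σhalf²=0.317152
  -C: nom -19.090 → Σnom=-19.950; wc +0.110/-0.110 → slack +1.030/-0.773; half-tol=0.110, Σhalf²=0.329252
  +D: nom +26.300 → Σnom=6.350; wc +0.010/-0.010 → slack +1.040/-0.783; half-tol=0.010, Σhalf²=0.329352
  -E: nom -20.630 → Σnom=-14.280; wc +0.240/-0.100 → slack +1.280/-0.883; half-tol=0.170, Σhalf²=0.358252
  -F: nom -17.100 → Σnom=-31.380; wc +0.047/-0.056 → slack +1.327/-0.939; half-tol=0.052, Σhalf²=0.360904
  +G: nom +15.400 → Σnom=-15.980; wc +0.222/-0.350 → slack +1.549/-1.289; half-tol=0.286, Σhalf²=0.442700
Nominal = -15.980. Worst-case = [-15.980 - 1.289, -15.980 + 1.549] = [-17.269, -14.431]. RSS = √0.442700 = 0.665.

nominal=-15.980 wc=[-17.269,-14.431] rss=0.665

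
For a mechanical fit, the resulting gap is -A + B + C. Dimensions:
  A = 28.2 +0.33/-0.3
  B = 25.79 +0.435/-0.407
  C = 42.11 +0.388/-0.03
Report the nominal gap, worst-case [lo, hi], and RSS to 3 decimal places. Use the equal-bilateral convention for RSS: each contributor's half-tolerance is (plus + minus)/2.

nominal=39.700 wc=[38.933,40.823] rss=0.566

Stack each dimension's contribution:
  -A: nom -28.200 → Σnom=-28.200; wc +0.300/-0.330 → slack +0.300/-0.330; half-tol=0.315, Σhalf²=0.099225
  +B: nom +25.790 → Σnom=-2.410; wc +0.435/-0.407 → slack +0.735/-0.737; half-tol=0.421, Σhalf²=0.276466
  +C: nom +42.110 → Σnom=39.700; wc +0.388/-0.030 → slack +1.123/-0.767; half-tol=0.209, Σhalf²=0.320147
Nominal = 39.700. Worst-case = [39.700 - 0.767, 39.700 + 1.123] = [38.933, 40.823]. RSS = √0.320147 = 0.566.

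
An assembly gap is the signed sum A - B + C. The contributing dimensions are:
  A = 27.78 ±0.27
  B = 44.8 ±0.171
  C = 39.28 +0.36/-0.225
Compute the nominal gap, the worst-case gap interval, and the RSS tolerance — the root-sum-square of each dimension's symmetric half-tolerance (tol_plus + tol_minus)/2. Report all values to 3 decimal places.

Stack each dimension's contribution:
  +A: nom +27.780 → Σnom=27.780; wc +0.270/-0.270 → slack +0.270/-0.270; half-tol=0.270, Σhalf²=0.072900
  -B: nom -44.800 → Σnom=-17.020; wc +0.171/-0.171 → slack +0.441/-0.441; half-tol=0.171, Σhalf²=0.102141
  +C: nom +39.280 → Σnom=22.260; wc +0.360/-0.225 → slack +0.801/-0.666; half-tol=0.292, Σhalf²=0.187697
Nominal = 22.260. Worst-case = [22.260 - 0.666, 22.260 + 0.801] = [21.594, 23.061]. RSS = √0.187697 = 0.433.

nominal=22.260 wc=[21.594,23.061] rss=0.433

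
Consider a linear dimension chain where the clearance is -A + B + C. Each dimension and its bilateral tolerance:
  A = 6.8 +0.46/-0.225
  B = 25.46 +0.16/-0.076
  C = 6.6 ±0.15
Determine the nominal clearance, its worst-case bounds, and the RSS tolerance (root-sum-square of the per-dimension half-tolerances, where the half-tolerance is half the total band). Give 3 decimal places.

Stack each dimension's contribution:
  -A: nom -6.800 → Σnom=-6.800; wc +0.225/-0.460 → slack +0.225/-0.460; half-tol=0.343, Σhalf²=0.117306
  +B: nom +25.460 → Σnom=18.660; wc +0.160/-0.076 → slack +0.385/-0.536; half-tol=0.118, Σhalf²=0.131230
  +C: nom +6.600 → Σnom=25.260; wc +0.150/-0.150 → slack +0.535/-0.686; half-tol=0.150, Σhalf²=0.153730
Nominal = 25.260. Worst-case = [25.260 - 0.686, 25.260 + 0.535] = [24.574, 25.795]. RSS = √0.153730 = 0.392.

nominal=25.260 wc=[24.574,25.795] rss=0.392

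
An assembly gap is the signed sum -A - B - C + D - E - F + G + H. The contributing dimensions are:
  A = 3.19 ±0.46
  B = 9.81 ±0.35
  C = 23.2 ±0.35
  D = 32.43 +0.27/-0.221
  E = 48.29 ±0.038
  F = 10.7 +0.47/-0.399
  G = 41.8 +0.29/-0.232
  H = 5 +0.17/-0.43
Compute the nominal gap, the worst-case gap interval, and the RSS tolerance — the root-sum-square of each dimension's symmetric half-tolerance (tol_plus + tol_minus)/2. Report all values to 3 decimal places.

Stack each dimension's contribution:
  -A: nom -3.190 → Σnom=-3.190; wc +0.460/-0.460 → slack +0.460/-0.460; half-tol=0.460, Σhalf²=0.211600
  -B: nom -9.810 → Σnom=-13.000; wc +0.350/-0.350 → slack +0.810/-0.810; half-tol=0.350, Σhalf²=0.334100
  -C: nom -23.200 → Σnom=-36.200; wc +0.350/-0.350 → slack +1.160/-1.160; half-tol=0.350, Σhalf²=0.456600
  +D: nom +32.430 → Σnom=-3.770; wc +0.270/-0.221 → slack +1.430/-1.381; half-tol=0.245, Σhalf²=0.516870
  -E: nom -48.290 → Σnom=-52.060; wc +0.038/-0.038 → slack +1.468/-1.419; half-tol=0.038, Σhalf²=0.518314
  -F: nom -10.700 → Σnom=-62.760; wc +0.399/-0.470 → slack +1.867/-1.889; half-tol=0.434, Σhalf²=0.707105
  +G: nom +41.800 → Σnom=-20.960; wc +0.290/-0.232 → slack +2.157/-2.121; half-tol=0.261, Σhalf²=0.775226
  +H: nom +5.000 → Σnom=-15.960; wc +0.170/-0.430 → slack +2.327/-2.551; half-tol=0.300, Σhalf²=0.865225
Nominal = -15.960. Worst-case = [-15.960 - 2.551, -15.960 + 2.327] = [-18.511, -13.633]. RSS = √0.865225 = 0.930.

nominal=-15.960 wc=[-18.511,-13.633] rss=0.930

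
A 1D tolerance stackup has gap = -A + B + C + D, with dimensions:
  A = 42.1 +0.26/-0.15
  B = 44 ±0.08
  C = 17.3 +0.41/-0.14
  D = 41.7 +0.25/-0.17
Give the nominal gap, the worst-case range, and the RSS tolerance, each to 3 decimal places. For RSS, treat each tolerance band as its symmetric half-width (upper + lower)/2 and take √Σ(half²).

Stack each dimension's contribution:
  -A: nom -42.100 → Σnom=-42.100; wc +0.150/-0.260 → slack +0.150/-0.260; half-tol=0.205, Σhalf²=0.042025
  +B: nom +44.000 → Σnom=1.900; wc +0.080/-0.080 → slack +0.230/-0.340; half-tol=0.080, Σhalf²=0.048425
  +C: nom +17.300 → Σnom=19.200; wc +0.410/-0.140 → slack +0.640/-0.480; half-tol=0.275, Σhalf²=0.124050
  +D: nom +41.700 → Σnom=60.900; wc +0.250/-0.170 → slack +0.890/-0.650; half-tol=0.210, Σhalf²=0.168150
Nominal = 60.900. Worst-case = [60.900 - 0.650, 60.900 + 0.890] = [60.250, 61.790]. RSS = √0.168150 = 0.410.

nominal=60.900 wc=[60.250,61.790] rss=0.410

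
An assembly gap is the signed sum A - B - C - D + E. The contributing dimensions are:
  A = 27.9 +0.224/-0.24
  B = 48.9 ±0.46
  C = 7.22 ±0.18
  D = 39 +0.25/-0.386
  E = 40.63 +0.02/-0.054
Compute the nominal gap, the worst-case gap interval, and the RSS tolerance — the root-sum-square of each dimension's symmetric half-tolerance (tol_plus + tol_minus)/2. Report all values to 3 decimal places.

Stack each dimension's contribution:
  +A: nom +27.900 → Σnom=27.900; wc +0.224/-0.240 → slack +0.224/-0.240; half-tol=0.232, Σhalf²=0.053824
  -B: nom -48.900 → Σnom=-21.000; wc +0.460/-0.460 → slack +0.684/-0.700; half-tol=0.460, Σhalf²=0.265424
  -C: nom -7.220 → Σnom=-28.220; wc +0.180/-0.180 → slack +0.864/-0.880; half-tol=0.180, Σhalf²=0.297824
  -D: nom -39.000 → Σnom=-67.220; wc +0.386/-0.250 → slack +1.250/-1.130; half-tol=0.318, Σhalf²=0.398948
  +E: nom +40.630 → Σnom=-26.590; wc +0.020/-0.054 → slack +1.270/-1.184; half-tol=0.037, Σhalf²=0.400317
Nominal = -26.590. Worst-case = [-26.590 - 1.184, -26.590 + 1.270] = [-27.774, -25.320]. RSS = √0.400317 = 0.633.

nominal=-26.590 wc=[-27.774,-25.320] rss=0.633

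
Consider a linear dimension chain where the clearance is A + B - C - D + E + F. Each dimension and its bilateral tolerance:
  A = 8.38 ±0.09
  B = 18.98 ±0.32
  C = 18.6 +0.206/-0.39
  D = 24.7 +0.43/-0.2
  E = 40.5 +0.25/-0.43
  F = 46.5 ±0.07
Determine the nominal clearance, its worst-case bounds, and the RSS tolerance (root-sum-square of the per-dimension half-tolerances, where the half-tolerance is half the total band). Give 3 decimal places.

nominal=71.060 wc=[69.514,72.380] rss=0.647

Stack each dimension's contribution:
  +A: nom +8.380 → Σnom=8.380; wc +0.090/-0.090 → slack +0.090/-0.090; half-tol=0.090, Σhalf²=0.008100
  +B: nom +18.980 → Σnom=27.360; wc +0.320/-0.320 → slack +0.410/-0.410; half-tol=0.320, Σhalf²=0.110500
  -C: nom -18.600 → Σnom=8.760; wc +0.390/-0.206 → slack +0.800/-0.616; half-tol=0.298, Σhalf²=0.199304
  -D: nom -24.700 → Σnom=-15.940; wc +0.200/-0.430 → slack +1.000/-1.046; half-tol=0.315, Σhalf²=0.298529
  +E: nom +40.500 → Σnom=24.560; wc +0.250/-0.430 → slack +1.250/-1.476; half-tol=0.340, Σhalf²=0.414129
  +F: nom +46.500 → Σnom=71.060; wc +0.070/-0.070 → slack +1.320/-1.546; half-tol=0.070, Σhalf²=0.419029
Nominal = 71.060. Worst-case = [71.060 - 1.546, 71.060 + 1.320] = [69.514, 72.380]. RSS = √0.419029 = 0.647.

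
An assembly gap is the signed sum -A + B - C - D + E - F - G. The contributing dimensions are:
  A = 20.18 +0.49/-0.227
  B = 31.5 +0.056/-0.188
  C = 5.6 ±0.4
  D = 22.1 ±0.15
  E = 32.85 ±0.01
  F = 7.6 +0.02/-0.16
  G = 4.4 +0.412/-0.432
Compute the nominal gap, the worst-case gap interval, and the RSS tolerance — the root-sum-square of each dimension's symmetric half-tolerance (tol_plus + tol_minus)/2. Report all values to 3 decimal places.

nominal=4.470 wc=[2.800,5.905] rss=0.716

Stack each dimension's contribution:
  -A: nom -20.180 → Σnom=-20.180; wc +0.227/-0.490 → slack +0.227/-0.490; half-tol=0.358, Σhalf²=0.128522
  +B: nom +31.500 → Σnom=11.320; wc +0.056/-0.188 → slack +0.283/-0.678; half-tol=0.122, Σhalf²=0.143406
  -C: nom -5.600 → Σnom=5.720; wc +0.400/-0.400 → slack +0.683/-1.078; half-tol=0.400, Σhalf²=0.303406
  -D: nom -22.100 → Σnom=-16.380; wc +0.150/-0.150 → slack +0.833/-1.228; half-tol=0.150, Σhalf²=0.325906
  +E: nom +32.850 → Σnom=16.470; wc +0.010/-0.010 → slack +0.843/-1.238; half-tol=0.010, Σhalf²=0.326006
  -F: nom -7.600 → Σnom=8.870; wc +0.160/-0.020 → slack +1.003/-1.258; half-tol=0.090, Σhalf²=0.334106
  -G: nom -4.400 → Σnom=4.470; wc +0.432/-0.412 → slack +1.435/-1.670; half-tol=0.422, Σhalf²=0.512190
Nominal = 4.470. Worst-case = [4.470 - 1.670, 4.470 + 1.435] = [2.800, 5.905]. RSS = √0.512190 = 0.716.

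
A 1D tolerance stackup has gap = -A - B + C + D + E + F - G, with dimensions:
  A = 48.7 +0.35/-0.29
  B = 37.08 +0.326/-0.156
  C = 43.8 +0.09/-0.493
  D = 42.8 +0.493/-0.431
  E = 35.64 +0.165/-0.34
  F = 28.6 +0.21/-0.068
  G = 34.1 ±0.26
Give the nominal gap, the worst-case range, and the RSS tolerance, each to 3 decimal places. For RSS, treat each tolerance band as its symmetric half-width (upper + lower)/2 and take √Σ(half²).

Stack each dimension's contribution:
  -A: nom -48.700 → Σnom=-48.700; wc +0.290/-0.350 → slack +0.290/-0.350; half-tol=0.320, Σhalf²=0.102400
  -B: nom -37.080 → Σnom=-85.780; wc +0.156/-0.326 → slack +0.446/-0.676; half-tol=0.241, Σhalf²=0.160481
  +C: nom +43.800 → Σnom=-41.980; wc +0.090/-0.493 → slack +0.536/-1.169; half-tol=0.291, Σhalf²=0.245453
  +D: nom +42.800 → Σnom=0.820; wc +0.493/-0.431 → slack +1.029/-1.600; half-tol=0.462, Σhalf²=0.458897
  +E: nom +35.640 → Σnom=36.460; wc +0.165/-0.340 → slack +1.194/-1.940; half-tol=0.253, Σhalf²=0.522653
  +F: nom +28.600 → Σnom=65.060; wc +0.210/-0.068 → slack +1.404/-2.008; half-tol=0.139, Σhalf²=0.541974
  -G: nom -34.100 → Σnom=30.960; wc +0.260/-0.260 → slack +1.664/-2.268; half-tol=0.260, Σhalf²=0.609574
Nominal = 30.960. Worst-case = [30.960 - 2.268, 30.960 + 1.664] = [28.692, 32.624]. RSS = √0.609574 = 0.781.

nominal=30.960 wc=[28.692,32.624] rss=0.781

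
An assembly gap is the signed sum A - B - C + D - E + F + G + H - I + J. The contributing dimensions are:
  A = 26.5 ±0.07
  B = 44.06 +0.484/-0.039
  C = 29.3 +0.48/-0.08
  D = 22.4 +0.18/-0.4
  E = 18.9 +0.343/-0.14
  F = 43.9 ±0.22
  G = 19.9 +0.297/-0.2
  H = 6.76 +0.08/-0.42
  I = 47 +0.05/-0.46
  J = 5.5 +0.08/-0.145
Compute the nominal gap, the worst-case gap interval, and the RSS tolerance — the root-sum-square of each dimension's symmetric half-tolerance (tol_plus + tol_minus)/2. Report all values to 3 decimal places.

Stack each dimension's contribution:
  +A: nom +26.500 → Σnom=26.500; wc +0.070/-0.070 → slack +0.070/-0.070; half-tol=0.070, Σhalf²=0.004900
  -B: nom -44.060 → Σnom=-17.560; wc +0.039/-0.484 → slack +0.109/-0.554; half-tol=0.262, Σhalf²=0.073282
  -C: nom -29.300 → Σnom=-46.860; wc +0.080/-0.480 → slack +0.189/-1.034; half-tol=0.280, Σhalf²=0.151682
  +D: nom +22.400 → Σnom=-24.460; wc +0.180/-0.400 → slack +0.369/-1.434; half-tol=0.290, Σhalf²=0.235782
  -E: nom -18.900 → Σnom=-43.360; wc +0.140/-0.343 → slack +0.509/-1.777; half-tol=0.242, Σhalf²=0.294105
  +F: nom +43.900 → Σnom=0.540; wc +0.220/-0.220 → slack +0.729/-1.997; half-tol=0.220, Σhalf²=0.342505
  +G: nom +19.900 → Σnom=20.440; wc +0.297/-0.200 → slack +1.026/-2.197; half-tol=0.248, Σhalf²=0.404257
  +H: nom +6.760 → Σnom=27.200; wc +0.080/-0.420 → slack +1.106/-2.617; half-tol=0.250, Σhalf²=0.466757
  -I: nom -47.000 → Σnom=-19.800; wc +0.460/-0.050 → slack +1.566/-2.667; half-tol=0.255, Σhalf²=0.531782
  +J: nom +5.500 → Σnom=-14.300; wc +0.080/-0.145 → slack +1.646/-2.812; half-tol=0.112, Σhalf²=0.544438
Nominal = -14.300. Worst-case = [-14.300 - 2.812, -14.300 + 1.646] = [-17.112, -12.654]. RSS = √0.544438 = 0.738.

nominal=-14.300 wc=[-17.112,-12.654] rss=0.738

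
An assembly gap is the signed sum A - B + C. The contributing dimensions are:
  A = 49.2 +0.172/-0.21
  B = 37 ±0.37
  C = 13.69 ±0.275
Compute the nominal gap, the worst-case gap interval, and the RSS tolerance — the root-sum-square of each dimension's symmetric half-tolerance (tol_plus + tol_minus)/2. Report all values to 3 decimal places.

nominal=25.890 wc=[25.035,26.707] rss=0.499

Stack each dimension's contribution:
  +A: nom +49.200 → Σnom=49.200; wc +0.172/-0.210 → slack +0.172/-0.210; half-tol=0.191, Σhalf²=0.036481
  -B: nom -37.000 → Σnom=12.200; wc +0.370/-0.370 → slack +0.542/-0.580; half-tol=0.370, Σhalf²=0.173381
  +C: nom +13.690 → Σnom=25.890; wc +0.275/-0.275 → slack +0.817/-0.855; half-tol=0.275, Σhalf²=0.249006
Nominal = 25.890. Worst-case = [25.890 - 0.855, 25.890 + 0.817] = [25.035, 26.707]. RSS = √0.249006 = 0.499.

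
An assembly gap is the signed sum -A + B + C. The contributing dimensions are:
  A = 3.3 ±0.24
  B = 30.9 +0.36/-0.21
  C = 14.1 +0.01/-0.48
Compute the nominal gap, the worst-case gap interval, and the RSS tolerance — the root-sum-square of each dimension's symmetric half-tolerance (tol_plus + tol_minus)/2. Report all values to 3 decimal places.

nominal=41.700 wc=[40.770,42.310] rss=0.446

Stack each dimension's contribution:
  -A: nom -3.300 → Σnom=-3.300; wc +0.240/-0.240 → slack +0.240/-0.240; half-tol=0.240, Σhalf²=0.057600
  +B: nom +30.900 → Σnom=27.600; wc +0.360/-0.210 → slack +0.600/-0.450; half-tol=0.285, Σhalf²=0.138825
  +C: nom +14.100 → Σnom=41.700; wc +0.010/-0.480 → slack +0.610/-0.930; half-tol=0.245, Σhalf²=0.198850
Nominal = 41.700. Worst-case = [41.700 - 0.930, 41.700 + 0.610] = [40.770, 42.310]. RSS = √0.198850 = 0.446.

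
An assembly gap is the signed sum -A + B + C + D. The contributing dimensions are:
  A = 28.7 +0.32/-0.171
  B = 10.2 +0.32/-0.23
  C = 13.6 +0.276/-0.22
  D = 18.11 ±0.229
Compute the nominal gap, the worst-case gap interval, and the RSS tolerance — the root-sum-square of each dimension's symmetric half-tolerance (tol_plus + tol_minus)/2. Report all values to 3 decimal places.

Stack each dimension's contribution:
  -A: nom -28.700 → Σnom=-28.700; wc +0.171/-0.320 → slack +0.171/-0.320; half-tol=0.245, Σhalf²=0.060270
  +B: nom +10.200 → Σnom=-18.500; wc +0.320/-0.230 → slack +0.491/-0.550; half-tol=0.275, Σhalf²=0.135895
  +C: nom +13.600 → Σnom=-4.900; wc +0.276/-0.220 → slack +0.767/-0.770; half-tol=0.248, Σhalf²=0.197399
  +D: nom +18.110 → Σnom=13.210; wc +0.229/-0.229 → slack +0.996/-0.999; half-tol=0.229, Σhalf²=0.249840
Nominal = 13.210. Worst-case = [13.210 - 0.999, 13.210 + 0.996] = [12.211, 14.206]. RSS = √0.249840 = 0.500.

nominal=13.210 wc=[12.211,14.206] rss=0.500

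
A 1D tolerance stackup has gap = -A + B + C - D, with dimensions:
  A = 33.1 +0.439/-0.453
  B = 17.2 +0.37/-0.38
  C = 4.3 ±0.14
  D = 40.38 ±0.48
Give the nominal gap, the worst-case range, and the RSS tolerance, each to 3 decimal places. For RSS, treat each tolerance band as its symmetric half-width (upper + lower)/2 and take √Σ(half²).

nominal=-51.980 wc=[-53.419,-50.537] rss=0.768

Stack each dimension's contribution:
  -A: nom -33.100 → Σnom=-33.100; wc +0.453/-0.439 → slack +0.453/-0.439; half-tol=0.446, Σhalf²=0.198916
  +B: nom +17.200 → Σnom=-15.900; wc +0.370/-0.380 → slack +0.823/-0.819; half-tol=0.375, Σhalf²=0.339541
  +C: nom +4.300 → Σnom=-11.600; wc +0.140/-0.140 → slack +0.963/-0.959; half-tol=0.140, Σhalf²=0.359141
  -D: nom -40.380 → Σnom=-51.980; wc +0.480/-0.480 → slack +1.443/-1.439; half-tol=0.480, Σhalf²=0.589541
Nominal = -51.980. Worst-case = [-51.980 - 1.439, -51.980 + 1.443] = [-53.419, -50.537]. RSS = √0.589541 = 0.768.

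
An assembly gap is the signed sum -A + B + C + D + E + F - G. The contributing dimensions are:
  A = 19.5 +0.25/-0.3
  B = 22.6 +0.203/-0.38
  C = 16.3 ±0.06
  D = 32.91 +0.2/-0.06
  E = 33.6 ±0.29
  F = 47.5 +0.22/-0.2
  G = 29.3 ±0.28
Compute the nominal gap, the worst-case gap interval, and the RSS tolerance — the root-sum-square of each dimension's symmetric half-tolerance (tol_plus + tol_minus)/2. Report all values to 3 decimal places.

Stack each dimension's contribution:
  -A: nom -19.500 → Σnom=-19.500; wc +0.300/-0.250 → slack +0.300/-0.250; half-tol=0.275, Σhalf²=0.075625
  +B: nom +22.600 → Σnom=3.100; wc +0.203/-0.380 → slack +0.503/-0.630; half-tol=0.291, Σhalf²=0.160597
  +C: nom +16.300 → Σnom=19.400; wc +0.060/-0.060 → slack +0.563/-0.690; half-tol=0.060, Σhalf²=0.164197
  +D: nom +32.910 → Σnom=52.310; wc +0.200/-0.060 → slack +0.763/-0.750; half-tol=0.130, Σhalf²=0.181097
  +E: nom +33.600 → Σnom=85.910; wc +0.290/-0.290 → slack +1.053/-1.040; half-tol=0.290, Σhalf²=0.265197
  +F: nom +47.500 → Σnom=133.410; wc +0.220/-0.200 → slack +1.273/-1.240; half-tol=0.210, Σhalf²=0.309297
  -G: nom -29.300 → Σnom=104.110; wc +0.280/-0.280 → slack +1.553/-1.520; half-tol=0.280, Σhalf²=0.387697
Nominal = 104.110. Worst-case = [104.110 - 1.520, 104.110 + 1.553] = [102.590, 105.663]. RSS = √0.387697 = 0.623.

nominal=104.110 wc=[102.590,105.663] rss=0.623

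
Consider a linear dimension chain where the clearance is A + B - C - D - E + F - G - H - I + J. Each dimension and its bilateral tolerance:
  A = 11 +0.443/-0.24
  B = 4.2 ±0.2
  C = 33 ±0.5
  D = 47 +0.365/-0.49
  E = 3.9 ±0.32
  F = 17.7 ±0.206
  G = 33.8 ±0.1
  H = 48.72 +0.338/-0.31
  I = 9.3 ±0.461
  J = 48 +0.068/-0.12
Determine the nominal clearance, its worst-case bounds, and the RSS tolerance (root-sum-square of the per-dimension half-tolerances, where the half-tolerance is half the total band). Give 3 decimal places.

Stack each dimension's contribution:
  +A: nom +11.000 → Σnom=11.000; wc +0.443/-0.240 → slack +0.443/-0.240; half-tol=0.342, Σhalf²=0.116622
  +B: nom +4.200 → Σnom=15.200; wc +0.200/-0.200 → slack +0.643/-0.440; half-tol=0.200, Σhalf²=0.156622
  -C: nom -33.000 → Σnom=-17.800; wc +0.500/-0.500 → slack +1.143/-0.940; half-tol=0.500, Σhalf²=0.406622
  -D: nom -47.000 → Σnom=-64.800; wc +0.490/-0.365 → slack +1.633/-1.305; half-tol=0.427, Σhalf²=0.589379
  -E: nom -3.900 → Σnom=-68.700; wc +0.320/-0.320 → slack +1.953/-1.625; half-tol=0.320, Σhalf²=0.691779
  +F: nom +17.700 → Σnom=-51.000; wc +0.206/-0.206 → slack +2.159/-1.831; half-tol=0.206, Σhalf²=0.734215
  -G: nom -33.800 → Σnom=-84.800; wc +0.100/-0.100 → slack +2.259/-1.931; half-tol=0.100, Σhalf²=0.744215
  -H: nom -48.720 → Σnom=-133.520; wc +0.310/-0.338 → slack +2.569/-2.269; half-tol=0.324, Σhalf²=0.849191
  -I: nom -9.300 → Σnom=-142.820; wc +0.461/-0.461 → slack +3.030/-2.730; half-tol=0.461, Σhalf²=1.061712
  +J: nom +48.000 → Σnom=-94.820; wc +0.068/-0.120 → slack +3.098/-2.850; half-tol=0.094, Σhalf²=1.070548
Nominal = -94.820. Worst-case = [-94.820 - 2.850, -94.820 + 3.098] = [-97.670, -91.722]. RSS = √1.070548 = 1.035.

nominal=-94.820 wc=[-97.670,-91.722] rss=1.035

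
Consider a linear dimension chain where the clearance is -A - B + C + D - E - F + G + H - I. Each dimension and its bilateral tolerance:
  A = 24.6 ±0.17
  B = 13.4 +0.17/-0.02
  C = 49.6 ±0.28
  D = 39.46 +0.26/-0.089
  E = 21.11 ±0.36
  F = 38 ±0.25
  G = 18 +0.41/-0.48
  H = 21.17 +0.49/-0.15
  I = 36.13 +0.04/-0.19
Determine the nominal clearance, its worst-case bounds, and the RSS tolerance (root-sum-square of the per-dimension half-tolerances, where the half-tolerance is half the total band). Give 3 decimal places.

Stack each dimension's contribution:
  -A: nom -24.600 → Σnom=-24.600; wc +0.170/-0.170 → slack +0.170/-0.170; half-tol=0.170, Σhalf²=0.028900
  -B: nom -13.400 → Σnom=-38.000; wc +0.020/-0.170 → slack +0.190/-0.340; half-tol=0.095, Σhalf²=0.037925
  +C: nom +49.600 → Σnom=11.600; wc +0.280/-0.280 → slack +0.470/-0.620; half-tol=0.280, Σhalf²=0.116325
  +D: nom +39.460 → Σnom=51.060; wc +0.260/-0.089 → slack +0.730/-0.709; half-tol=0.174, Σhalf²=0.146775
  -E: nom -21.110 → Σnom=29.950; wc +0.360/-0.360 → slack +1.090/-1.069; half-tol=0.360, Σhalf²=0.276375
  -F: nom -38.000 → Σnom=-8.050; wc +0.250/-0.250 → slack +1.340/-1.319; half-tol=0.250, Σhalf²=0.338875
  +G: nom +18.000 → Σnom=9.950; wc +0.410/-0.480 → slack +1.750/-1.799; half-tol=0.445, Σhalf²=0.536900
  +H: nom +21.170 → Σnom=31.120; wc +0.490/-0.150 → slack +2.240/-1.949; half-tol=0.320, Σhalf²=0.639300
  -I: nom -36.130 → Σnom=-5.010; wc +0.190/-0.040 → slack +2.430/-1.989; half-tol=0.115, Σhalf²=0.652525
Nominal = -5.010. Worst-case = [-5.010 - 1.989, -5.010 + 2.430] = [-6.999, -2.580]. RSS = √0.652525 = 0.808.

nominal=-5.010 wc=[-6.999,-2.580] rss=0.808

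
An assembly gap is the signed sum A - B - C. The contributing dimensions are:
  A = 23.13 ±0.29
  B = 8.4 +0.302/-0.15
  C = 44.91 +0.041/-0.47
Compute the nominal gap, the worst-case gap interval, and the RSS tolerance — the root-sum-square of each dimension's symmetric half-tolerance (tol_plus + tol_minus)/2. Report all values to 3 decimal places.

nominal=-30.180 wc=[-30.813,-29.270] rss=0.448

Stack each dimension's contribution:
  +A: nom +23.130 → Σnom=23.130; wc +0.290/-0.290 → slack +0.290/-0.290; half-tol=0.290, Σhalf²=0.084100
  -B: nom -8.400 → Σnom=14.730; wc +0.150/-0.302 → slack +0.440/-0.592; half-tol=0.226, Σhalf²=0.135176
  -C: nom -44.910 → Σnom=-30.180; wc +0.470/-0.041 → slack +0.910/-0.633; half-tol=0.256, Σhalf²=0.200456
Nominal = -30.180. Worst-case = [-30.180 - 0.633, -30.180 + 0.910] = [-30.813, -29.270]. RSS = √0.200456 = 0.448.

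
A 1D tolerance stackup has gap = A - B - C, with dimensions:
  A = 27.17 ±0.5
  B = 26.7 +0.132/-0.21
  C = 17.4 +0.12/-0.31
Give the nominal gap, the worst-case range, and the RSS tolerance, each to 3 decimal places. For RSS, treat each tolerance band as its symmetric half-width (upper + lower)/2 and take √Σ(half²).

Stack each dimension's contribution:
  +A: nom +27.170 → Σnom=27.170; wc +0.500/-0.500 → slack +0.500/-0.500; half-tol=0.500, Σhalf²=0.250000
  -B: nom -26.700 → Σnom=0.470; wc +0.210/-0.132 → slack +0.710/-0.632; half-tol=0.171, Σhalf²=0.279241
  -C: nom -17.400 → Σnom=-16.930; wc +0.310/-0.120 → slack +1.020/-0.752; half-tol=0.215, Σhalf²=0.325466
Nominal = -16.930. Worst-case = [-16.930 - 0.752, -16.930 + 1.020] = [-17.682, -15.910]. RSS = √0.325466 = 0.570.

nominal=-16.930 wc=[-17.682,-15.910] rss=0.570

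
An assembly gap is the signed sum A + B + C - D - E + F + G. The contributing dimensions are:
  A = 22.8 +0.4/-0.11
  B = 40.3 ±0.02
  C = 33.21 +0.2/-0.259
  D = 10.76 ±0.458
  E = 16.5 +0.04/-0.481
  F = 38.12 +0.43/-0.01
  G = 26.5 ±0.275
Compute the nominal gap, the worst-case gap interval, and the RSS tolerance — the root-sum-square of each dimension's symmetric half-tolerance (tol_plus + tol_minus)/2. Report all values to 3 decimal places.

Stack each dimension's contribution:
  +A: nom +22.800 → Σnom=22.800; wc +0.400/-0.110 → slack +0.400/-0.110; half-tol=0.255, Σhalf²=0.065025
  +B: nom +40.300 → Σnom=63.100; wc +0.020/-0.020 → slack +0.420/-0.130; half-tol=0.020, Σhalf²=0.065425
  +C: nom +33.210 → Σnom=96.310; wc +0.200/-0.259 → slack +0.620/-0.389; half-tol=0.230, Σhalf²=0.118095
  -D: nom -10.760 → Σnom=85.550; wc +0.458/-0.458 → slack +1.078/-0.847; half-tol=0.458, Σhalf²=0.327859
  -E: nom -16.500 → Σnom=69.050; wc +0.481/-0.040 → slack +1.559/-0.887; half-tol=0.261, Σhalf²=0.395720
  +F: nom +38.120 → Σnom=107.170; wc +0.430/-0.010 → slack +1.989/-0.897; half-tol=0.220, Σhalf²=0.444120
  +G: nom +26.500 → Σnom=133.670; wc +0.275/-0.275 → slack +2.264/-1.172; half-tol=0.275, Σhalf²=0.519745
Nominal = 133.670. Worst-case = [133.670 - 1.172, 133.670 + 2.264] = [132.498, 135.934]. RSS = √0.519745 = 0.721.

nominal=133.670 wc=[132.498,135.934] rss=0.721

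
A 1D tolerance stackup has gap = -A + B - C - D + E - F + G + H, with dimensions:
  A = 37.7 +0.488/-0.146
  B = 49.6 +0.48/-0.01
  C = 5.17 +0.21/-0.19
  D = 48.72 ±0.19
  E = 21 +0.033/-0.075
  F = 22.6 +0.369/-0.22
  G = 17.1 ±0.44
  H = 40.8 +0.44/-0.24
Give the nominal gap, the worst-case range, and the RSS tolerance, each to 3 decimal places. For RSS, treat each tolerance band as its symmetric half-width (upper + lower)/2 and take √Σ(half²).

nominal=14.310 wc=[12.288,16.449] rss=0.797

Stack each dimension's contribution:
  -A: nom -37.700 → Σnom=-37.700; wc +0.146/-0.488 → slack +0.146/-0.488; half-tol=0.317, Σhalf²=0.100489
  +B: nom +49.600 → Σnom=11.900; wc +0.480/-0.010 → slack +0.626/-0.498; half-tol=0.245, Σhalf²=0.160514
  -C: nom -5.170 → Σnom=6.730; wc +0.190/-0.210 → slack +0.816/-0.708; half-tol=0.200, Σhalf²=0.200514
  -D: nom -48.720 → Σnom=-41.990; wc +0.190/-0.190 → slack +1.006/-0.898; half-tol=0.190, Σhalf²=0.236614
  +E: nom +21.000 → Σnom=-20.990; wc +0.033/-0.075 → slack +1.039/-0.973; half-tol=0.054, Σhalf²=0.239530
  -F: nom -22.600 → Σnom=-43.590; wc +0.220/-0.369 → slack +1.259/-1.342; half-tol=0.294, Σhalf²=0.326260
  +G: nom +17.100 → Σnom=-26.490; wc +0.440/-0.440 → slack +1.699/-1.782; half-tol=0.440, Σhalf²=0.519860
  +H: nom +40.800 → Σnom=14.310; wc +0.440/-0.240 → slack +2.139/-2.022; half-tol=0.340, Σhalf²=0.635460
Nominal = 14.310. Worst-case = [14.310 - 2.022, 14.310 + 2.139] = [12.288, 16.449]. RSS = √0.635460 = 0.797.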